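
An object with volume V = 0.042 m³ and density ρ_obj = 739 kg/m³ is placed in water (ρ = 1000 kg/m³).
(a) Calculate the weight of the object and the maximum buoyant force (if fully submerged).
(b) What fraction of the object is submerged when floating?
(a) W=rho_obj*g*V=739*9.81*0.042=304.5 N; F_B(max)=rho*g*V=1000*9.81*0.042=412.0 N
(b) Floating fraction=rho_obj/rho=739/1000=0.739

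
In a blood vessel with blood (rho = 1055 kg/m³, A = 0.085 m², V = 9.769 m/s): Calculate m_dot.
Formula: \dot{m} = \rho A V
m_dot = 1055·0.085·9.769 = 876 kg/s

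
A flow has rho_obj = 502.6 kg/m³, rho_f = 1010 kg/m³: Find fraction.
Formula: f_{sub} = \frac{\rho_{obj}}{\rho_f}
fraction = 502.6/1010 = 0.4976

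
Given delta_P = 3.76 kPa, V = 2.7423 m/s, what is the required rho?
Formula: V = \sqrt{\frac{2 \Delta P}{\rho}}
Substituting knowns: 2.7423 = √(2·(3.76·1000)/rho)
Solving for rho: rho = 2·(3.76·1000)/2.7423² = 1000 kg/m³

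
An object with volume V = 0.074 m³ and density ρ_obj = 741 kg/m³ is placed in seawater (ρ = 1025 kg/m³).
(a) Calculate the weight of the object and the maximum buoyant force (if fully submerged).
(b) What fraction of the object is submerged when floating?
(a) W=rho_obj*g*V=741*9.81*0.074=537.9 N; F_B(max)=rho*g*V=1025*9.81*0.074=744.1 N
(b) Floating fraction=rho_obj/rho=741/1025=0.723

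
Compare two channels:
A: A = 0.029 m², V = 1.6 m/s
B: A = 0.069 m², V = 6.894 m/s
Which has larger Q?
Q(A) = 46.4 L/s, Q(B) = 475.7 L/s. Answer: B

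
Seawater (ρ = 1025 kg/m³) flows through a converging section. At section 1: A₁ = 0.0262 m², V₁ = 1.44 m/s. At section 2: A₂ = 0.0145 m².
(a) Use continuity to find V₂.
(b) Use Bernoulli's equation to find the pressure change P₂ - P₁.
(a) Continuity: A₁V₁=A₂V₂ -> V₂=A₁V₁/A₂=0.0262*1.44/0.0145=2.60 m/s
(b) Bernoulli: P₂-P₁=0.5*rho*(V₁^2-V₂^2)/1000=0.5*1025*(1.44^2-2.60^2)/1000=-2.402 kPa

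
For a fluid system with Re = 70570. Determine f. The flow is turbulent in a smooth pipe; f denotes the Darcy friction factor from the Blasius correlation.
Formula: f = \frac{0.316}{Re^{0.25}}
f = 0.316/70570^0.25 = 0.01939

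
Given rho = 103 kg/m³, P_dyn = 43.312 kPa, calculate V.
Formula: P_{dyn} = \frac{1}{2} \rho V^2
Substituting knowns: 43.312 = 0.5·103·V²/1000
Solving for V: V = √(2·(43.312·1000)/103) = 29 m/s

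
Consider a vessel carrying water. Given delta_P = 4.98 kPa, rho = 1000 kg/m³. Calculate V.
Formula: V = \sqrt{\frac{2 \Delta P}{\rho}}
V = √(2·(4.98·1000)/1000) = 3.156 m/s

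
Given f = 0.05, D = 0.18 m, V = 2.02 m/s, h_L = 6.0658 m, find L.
Formula: h_L = f \frac{L}{D} \frac{V^2}{2g}
Substituting knowns: 6.0658 = 0.05·(L/0.18)·2.02²/(2·9.81)
Solving for L: L = 6.0658·2·9.81·0.18/(0.05·2.02²) = 105 m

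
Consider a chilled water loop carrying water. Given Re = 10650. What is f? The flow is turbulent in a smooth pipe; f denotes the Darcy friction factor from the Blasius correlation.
Formula: f = \frac{0.316}{Re^{0.25}}
f = 0.316/10650^0.25 = 0.03111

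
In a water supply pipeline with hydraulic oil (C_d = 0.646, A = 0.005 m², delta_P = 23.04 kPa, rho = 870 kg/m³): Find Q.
Formula: Q = C_d A \sqrt{\frac{2 \Delta P}{\rho}}
Q = 0.646·0.005·√(2·(23.04·1000)/870)·1000 = 23.51 L/s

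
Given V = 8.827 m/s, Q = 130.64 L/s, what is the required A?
Formula: Q = A V
Substituting knowns: 130.64 = A·8.827·1000
Solving for A: A = (130.64/1000)/8.827 = 0.0148 m²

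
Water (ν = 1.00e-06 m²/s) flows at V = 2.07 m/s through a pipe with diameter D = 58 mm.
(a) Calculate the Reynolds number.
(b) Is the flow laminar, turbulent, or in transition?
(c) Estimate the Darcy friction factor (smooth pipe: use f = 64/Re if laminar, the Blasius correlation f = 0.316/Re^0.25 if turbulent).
(a) Re = V·D/ν = 2.07·0.058/1.00e-06 = 120060
(b) Flow regime: turbulent (Re > 4000)
(c) Friction factor: f = 0.316/Re^0.25 = 0.316/120060^0.25 = 0.01698 (Blasius is strictly valid for Re ≲ 1e5; used here as the smooth-pipe estimate the problem specifies)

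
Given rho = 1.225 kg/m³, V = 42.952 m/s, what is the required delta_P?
Formula: V = \sqrt{\frac{2 \Delta P}{\rho}}
Substituting knowns: 42.952 = √(2·(delta_P·1000)/1.225)
Solving for delta_P: delta_P = 42.952²·1.225/2/1000 = 1.13 kPa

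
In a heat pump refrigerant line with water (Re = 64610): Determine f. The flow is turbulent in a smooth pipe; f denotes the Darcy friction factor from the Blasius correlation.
Formula: f = \frac{0.316}{Re^{0.25}}
f = 0.316/64610^0.25 = 0.01982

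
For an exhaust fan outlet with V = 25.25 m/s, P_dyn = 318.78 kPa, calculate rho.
Formula: P_{dyn} = \frac{1}{2} \rho V^2
Substituting knowns: 318.78 = 0.5·rho·25.25²/1000
Solving for rho: rho = 2·(318.78·1000)/25.25² = 1000 kg/m³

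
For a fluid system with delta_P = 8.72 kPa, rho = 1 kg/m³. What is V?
Formula: V = \sqrt{\frac{2 \Delta P}{\rho}}
V = √(2·(8.72·1000)/1) = 132.1 m/s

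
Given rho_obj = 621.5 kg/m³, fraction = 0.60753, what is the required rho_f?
Formula: f_{sub} = \frac{\rho_{obj}}{\rho_f}
Substituting knowns: 0.60753 = 621.5/rho_f
Solving for rho_f: rho_f = 621.5/0.60753 = 1023 kg/m³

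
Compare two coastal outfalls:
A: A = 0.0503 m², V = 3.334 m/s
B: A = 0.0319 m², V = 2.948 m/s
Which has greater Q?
Q(A) = 167.7 L/s, Q(B) = 94.04 L/s. Answer: A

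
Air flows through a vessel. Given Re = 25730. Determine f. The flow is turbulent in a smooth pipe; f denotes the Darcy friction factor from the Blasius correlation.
Formula: f = \frac{0.316}{Re^{0.25}}
f = 0.316/25730^0.25 = 0.02495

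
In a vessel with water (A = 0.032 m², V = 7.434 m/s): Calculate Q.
Formula: Q = A V
Q = 0.032·7.434·1000 = 237.9 L/s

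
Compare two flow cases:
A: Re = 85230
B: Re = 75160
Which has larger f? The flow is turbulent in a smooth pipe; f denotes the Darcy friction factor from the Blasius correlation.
f(A) = 0.01849, f(B) = 0.01908. Answer: B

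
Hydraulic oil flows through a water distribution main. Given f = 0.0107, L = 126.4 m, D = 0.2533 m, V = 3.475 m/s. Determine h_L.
Formula: h_L = f \frac{L}{D} \frac{V^2}{2g}
h_L = 0.0107·(126.4/0.2533)·3.475²/(2·9.81) = 3.286 m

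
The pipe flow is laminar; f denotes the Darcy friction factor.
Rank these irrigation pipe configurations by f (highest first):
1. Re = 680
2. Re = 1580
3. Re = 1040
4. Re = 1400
Case 1: f = 0.09412
Case 2: f = 0.04051
Case 3: f = 0.06154
Case 4: f = 0.04571
Ranking (highest first): 1, 3, 4, 2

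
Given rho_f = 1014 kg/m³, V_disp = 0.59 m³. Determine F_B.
Formula: F_B = \rho_f g V_{disp}
F_B = 1014·9.81·0.59 = 5869 N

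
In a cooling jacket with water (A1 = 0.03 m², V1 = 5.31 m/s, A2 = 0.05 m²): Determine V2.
Formula: V_2 = \frac{A_1 V_1}{A_2}
V2 = 0.03·5.31/0.05 = 3.186 m/s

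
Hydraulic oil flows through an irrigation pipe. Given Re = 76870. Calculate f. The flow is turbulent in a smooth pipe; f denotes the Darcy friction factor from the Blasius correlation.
Formula: f = \frac{0.316}{Re^{0.25}}
f = 0.316/76870^0.25 = 0.01898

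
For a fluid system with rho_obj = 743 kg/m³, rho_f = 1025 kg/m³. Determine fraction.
Formula: f_{sub} = \frac{\rho_{obj}}{\rho_f}
fraction = 743/1025 = 0.7249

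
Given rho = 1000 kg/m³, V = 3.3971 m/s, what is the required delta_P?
Formula: V = \sqrt{\frac{2 \Delta P}{\rho}}
Substituting knowns: 3.3971 = √(2·(delta_P·1000)/1000)
Solving for delta_P: delta_P = 3.3971²·1000/2/1000 = 5.77 kPa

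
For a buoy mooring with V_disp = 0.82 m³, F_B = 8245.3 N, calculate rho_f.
Formula: F_B = \rho_f g V_{disp}
Substituting knowns: 8245.3 = rho_f·9.81·0.82
Solving for rho_f: rho_f = 8245.3/(9.81·0.82) = 1025 kg/m³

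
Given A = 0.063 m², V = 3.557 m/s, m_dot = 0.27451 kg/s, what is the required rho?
Formula: \dot{m} = \rho A V
Substituting knowns: 0.27451 = rho·0.063·3.557
Solving for rho: rho = 0.27451/(0.063·3.557) = 1.225 kg/m³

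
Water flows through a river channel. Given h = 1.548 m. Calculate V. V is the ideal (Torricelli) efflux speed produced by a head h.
Formula: V = \sqrt{2 g h}
V = √(2·9.81·1.548) = 5.511 m/s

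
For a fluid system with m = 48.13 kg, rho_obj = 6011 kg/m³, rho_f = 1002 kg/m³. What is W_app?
Formula: W_{app} = mg\left(1 - \frac{\rho_f}{\rho_{obj}}\right)
W_app = 48.13·9.81·(1 − 1002/6011) = 393.4 N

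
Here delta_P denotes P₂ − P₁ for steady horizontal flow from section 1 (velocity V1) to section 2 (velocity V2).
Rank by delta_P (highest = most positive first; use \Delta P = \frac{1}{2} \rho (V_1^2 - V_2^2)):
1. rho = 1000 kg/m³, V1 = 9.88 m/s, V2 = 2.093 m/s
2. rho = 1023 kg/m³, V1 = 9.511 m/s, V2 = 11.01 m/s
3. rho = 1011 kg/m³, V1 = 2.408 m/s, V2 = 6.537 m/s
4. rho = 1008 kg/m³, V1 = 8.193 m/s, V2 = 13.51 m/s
Case 1: delta_P = 46.62 kPa
Case 2: delta_P = -15.73 kPa
Case 3: delta_P = -18.67 kPa
Case 4: delta_P = -58.16 kPa
Ranking (highest first): 1, 2, 3, 4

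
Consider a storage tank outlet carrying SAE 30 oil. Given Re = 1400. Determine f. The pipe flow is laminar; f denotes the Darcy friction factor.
Formula: f = \frac{64}{Re}
f = 64/1400 = 0.04571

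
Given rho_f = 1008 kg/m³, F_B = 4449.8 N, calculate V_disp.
Formula: F_B = \rho_f g V_{disp}
Substituting knowns: 4449.8 = 1008·9.81·V_disp
Solving for V_disp: V_disp = 4449.8/(1008·9.81) = 0.45 m³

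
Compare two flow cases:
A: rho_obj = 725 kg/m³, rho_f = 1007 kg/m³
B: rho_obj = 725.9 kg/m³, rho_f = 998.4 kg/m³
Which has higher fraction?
fraction(A) = 0.72, fraction(B) = 0.7271. Answer: B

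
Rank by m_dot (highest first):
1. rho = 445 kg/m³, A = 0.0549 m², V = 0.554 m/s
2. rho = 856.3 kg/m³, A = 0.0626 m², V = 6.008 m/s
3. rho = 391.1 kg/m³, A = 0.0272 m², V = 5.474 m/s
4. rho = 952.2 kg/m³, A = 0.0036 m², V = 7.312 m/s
Case 1: m_dot = 13.53 kg/s
Case 2: m_dot = 322.1 kg/s
Case 3: m_dot = 58.23 kg/s
Case 4: m_dot = 25.06 kg/s
Ranking (highest first): 2, 3, 4, 1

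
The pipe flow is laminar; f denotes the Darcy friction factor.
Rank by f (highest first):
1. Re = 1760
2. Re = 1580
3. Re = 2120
Case 1: f = 0.03636
Case 2: f = 0.04051
Case 3: f = 0.03019
Ranking (highest first): 2, 1, 3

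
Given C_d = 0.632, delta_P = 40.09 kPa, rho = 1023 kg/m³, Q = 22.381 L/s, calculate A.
Formula: Q = C_d A \sqrt{\frac{2 \Delta P}{\rho}}
Substituting knowns: 22.381 = 0.632·A·√(2·(40.09·1000)/1023)·1000
Solving for A: A = (22.381/1000)/(0.632·√(2·(40.09·1000)/1023)) = 0.004 m²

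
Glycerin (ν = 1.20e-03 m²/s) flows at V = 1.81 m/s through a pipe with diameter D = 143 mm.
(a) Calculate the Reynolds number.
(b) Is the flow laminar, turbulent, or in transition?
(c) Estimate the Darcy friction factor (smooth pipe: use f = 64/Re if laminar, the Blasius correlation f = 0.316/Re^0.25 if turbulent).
(a) Re = V·D/ν = 1.81·0.143/1.20e-03 = 215.69
(b) Flow regime: laminar (Re < 2300)
(c) Friction factor: f = 64/Re = 64/215.69 = 0.2967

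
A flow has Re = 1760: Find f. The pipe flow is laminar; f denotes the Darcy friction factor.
Formula: f = \frac{64}{Re}
f = 64/1760 = 0.03636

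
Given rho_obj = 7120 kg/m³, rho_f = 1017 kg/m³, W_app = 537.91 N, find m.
Formula: W_{app} = mg\left(1 - \frac{\rho_f}{\rho_{obj}}\right)
Substituting knowns: 537.91 = m·9.81·(1 − 1017/7120)
Solving for m: m = 537.91/(9.81·(1 − 1017/7120)) = 63.97 kg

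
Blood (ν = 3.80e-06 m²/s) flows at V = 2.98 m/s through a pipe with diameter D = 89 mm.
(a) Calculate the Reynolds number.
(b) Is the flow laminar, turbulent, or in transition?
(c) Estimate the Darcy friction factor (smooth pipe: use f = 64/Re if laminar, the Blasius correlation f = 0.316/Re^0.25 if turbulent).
(a) Re = V·D/ν = 2.98·0.089/3.80e-06 = 69795
(b) Flow regime: turbulent (Re > 4000)
(c) Friction factor: f = 0.316/Re^0.25 = 0.316/69795^0.25 = 0.01944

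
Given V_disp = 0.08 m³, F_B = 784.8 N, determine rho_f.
Formula: F_B = \rho_f g V_{disp}
Substituting knowns: 784.8 = rho_f·9.81·0.08
Solving for rho_f: rho_f = 784.8/(9.81·0.08) = 1000 kg/m³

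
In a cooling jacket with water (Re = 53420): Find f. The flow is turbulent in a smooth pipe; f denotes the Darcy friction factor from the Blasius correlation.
Formula: f = \frac{0.316}{Re^{0.25}}
f = 0.316/53420^0.25 = 0.02079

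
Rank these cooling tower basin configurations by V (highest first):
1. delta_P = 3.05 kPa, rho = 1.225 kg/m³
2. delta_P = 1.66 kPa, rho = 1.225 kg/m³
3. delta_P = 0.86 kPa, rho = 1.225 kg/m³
Case 1: V = 70.57 m/s
Case 2: V = 52.06 m/s
Case 3: V = 37.47 m/s
Ranking (highest first): 1, 2, 3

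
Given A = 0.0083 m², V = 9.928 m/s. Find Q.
Formula: Q = A V
Q = 0.0083·9.928·1000 = 82.4 L/s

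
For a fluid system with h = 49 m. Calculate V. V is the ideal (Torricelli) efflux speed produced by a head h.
Formula: V = \sqrt{2 g h}
V = √(2·9.81·49) = 31.01 m/s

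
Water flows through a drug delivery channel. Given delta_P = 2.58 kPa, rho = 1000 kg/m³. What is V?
Formula: V = \sqrt{\frac{2 \Delta P}{\rho}}
V = √(2·(2.58·1000)/1000) = 2.272 m/s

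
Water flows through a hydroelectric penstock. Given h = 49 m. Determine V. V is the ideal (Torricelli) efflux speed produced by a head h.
Formula: V = \sqrt{2 g h}
V = √(2·9.81·49) = 31.01 m/s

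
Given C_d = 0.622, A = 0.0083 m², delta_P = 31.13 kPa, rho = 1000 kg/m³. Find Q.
Formula: Q = C_d A \sqrt{\frac{2 \Delta P}{\rho}}
Q = 0.622·0.0083·√(2·(31.13·1000)/1000)·1000 = 40.74 L/s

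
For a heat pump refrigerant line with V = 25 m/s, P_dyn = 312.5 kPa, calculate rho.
Formula: P_{dyn} = \frac{1}{2} \rho V^2
Substituting knowns: 312.5 = 0.5·rho·25²/1000
Solving for rho: rho = 2·(312.5·1000)/25² = 1000 kg/m³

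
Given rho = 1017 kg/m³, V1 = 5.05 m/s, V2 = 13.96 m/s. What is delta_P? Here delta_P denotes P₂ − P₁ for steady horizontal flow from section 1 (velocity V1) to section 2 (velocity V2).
Formula: \Delta P = \frac{1}{2} \rho (V_1^2 - V_2^2)
delta_P = 0.5·1017·(5.05² − 13.96²)/1000 = -86.13 kPa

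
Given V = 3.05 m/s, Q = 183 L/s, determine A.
Formula: Q = A V
Substituting knowns: 183 = A·3.05·1000
Solving for A: A = (183/1000)/3.05 = 0.06 m²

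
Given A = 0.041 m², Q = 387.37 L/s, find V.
Formula: Q = A V
Substituting knowns: 387.37 = 0.041·V·1000
Solving for V: V = (387.37/1000)/0.041 = 9.448 m/s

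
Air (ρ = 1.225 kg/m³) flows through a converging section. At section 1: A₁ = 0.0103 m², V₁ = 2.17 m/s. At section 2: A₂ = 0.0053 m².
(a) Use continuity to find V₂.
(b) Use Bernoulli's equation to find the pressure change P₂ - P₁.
(a) Continuity: A₁V₁=A₂V₂ -> V₂=A₁V₁/A₂=0.0103*2.17/0.0053=4.22 m/s
(b) Bernoulli: P₂-P₁=0.5*rho*(V₁^2-V₂^2)/1000=0.5*1.225*(2.17^2-4.22^2)/1000=-0.008023 kPa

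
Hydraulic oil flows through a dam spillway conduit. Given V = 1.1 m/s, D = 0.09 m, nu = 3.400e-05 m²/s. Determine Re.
Formula: Re = \frac{V D}{\nu}
Re = 1.1·0.09/3.400e-05 = 2912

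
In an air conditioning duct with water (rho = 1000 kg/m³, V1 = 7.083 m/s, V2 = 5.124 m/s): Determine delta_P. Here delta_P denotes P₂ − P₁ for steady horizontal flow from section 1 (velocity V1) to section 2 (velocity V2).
Formula: \Delta P = \frac{1}{2} \rho (V_1^2 - V_2^2)
delta_P = 0.5·1000·(7.083² − 5.124²)/1000 = 11.96 kPa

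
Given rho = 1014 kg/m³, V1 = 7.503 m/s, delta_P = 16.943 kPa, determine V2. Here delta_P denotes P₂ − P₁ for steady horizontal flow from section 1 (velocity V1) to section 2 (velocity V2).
Formula: \Delta P = \frac{1}{2} \rho (V_1^2 - V_2^2)
Substituting knowns: 16.943 = 0.5·1014·(7.503² − V2²)/1000
Solving for V2: V2 = √(7.503² − 2·(16.943·1000)/1014) = 4.783 m/s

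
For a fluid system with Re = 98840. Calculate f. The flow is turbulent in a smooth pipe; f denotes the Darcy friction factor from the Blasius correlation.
Formula: f = \frac{0.316}{Re^{0.25}}
f = 0.316/98840^0.25 = 0.01782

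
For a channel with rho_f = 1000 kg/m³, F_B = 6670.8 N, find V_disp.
Formula: F_B = \rho_f g V_{disp}
Substituting knowns: 6670.8 = 1000·9.81·V_disp
Solving for V_disp: V_disp = 6670.8/(1000·9.81) = 0.68 m³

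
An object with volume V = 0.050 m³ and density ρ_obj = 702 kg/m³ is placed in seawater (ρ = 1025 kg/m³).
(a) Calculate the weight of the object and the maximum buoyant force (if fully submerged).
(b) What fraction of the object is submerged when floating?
(a) W=rho_obj*g*V=702*9.81*0.050=344.3 N; F_B(max)=rho*g*V=1025*9.81*0.050=502.8 N
(b) Floating fraction=rho_obj/rho=702/1025=0.685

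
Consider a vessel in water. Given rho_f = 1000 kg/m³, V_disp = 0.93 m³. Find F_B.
Formula: F_B = \rho_f g V_{disp}
F_B = 1000·9.81·0.93 = 9123 N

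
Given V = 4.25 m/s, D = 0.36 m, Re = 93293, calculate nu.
Formula: Re = \frac{V D}{\nu}
Substituting knowns: 93293 = 4.25·0.36/nu
Solving for nu: nu = 4.25·0.36/93293 = 1.640e-05 m²/s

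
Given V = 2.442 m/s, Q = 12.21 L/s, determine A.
Formula: Q = A V
Substituting knowns: 12.21 = A·2.442·1000
Solving for A: A = (12.21/1000)/2.442 = 0.005 m²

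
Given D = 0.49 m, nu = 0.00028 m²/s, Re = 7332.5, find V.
Formula: Re = \frac{V D}{\nu}
Substituting knowns: 7332.5 = V·0.49/0.00028
Solving for V: V = 7332.5·0.00028/0.49 = 4.19 m/s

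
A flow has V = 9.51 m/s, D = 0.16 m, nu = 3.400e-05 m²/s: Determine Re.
Formula: Re = \frac{V D}{\nu}
Re = 9.51·0.16/3.400e-05 = 44753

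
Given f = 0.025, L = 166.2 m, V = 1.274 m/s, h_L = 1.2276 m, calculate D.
Formula: h_L = f \frac{L}{D} \frac{V^2}{2g}
Substituting knowns: 1.2276 = 0.025·(166.2/D)·1.274²/(2·9.81)
Solving for D: D = 0.025·166.2·1.274²/(2·9.81·1.2276) = 0.28 m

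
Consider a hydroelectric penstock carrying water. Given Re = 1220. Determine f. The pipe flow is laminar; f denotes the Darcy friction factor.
Formula: f = \frac{64}{Re}
f = 64/1220 = 0.05246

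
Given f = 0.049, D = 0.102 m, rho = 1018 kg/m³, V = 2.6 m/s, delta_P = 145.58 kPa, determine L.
Formula: \Delta P = f \frac{L}{D} \frac{\rho V^2}{2}
Substituting knowns: 145.58 = 0.049·(L/0.102)·0.5·1018·2.6²/1000
Solving for L: L = (145.58·1000)·0.102/(0.049·0.5·1018·2.6²) = 88.07 m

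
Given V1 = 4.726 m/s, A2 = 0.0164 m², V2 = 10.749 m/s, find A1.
Formula: V_2 = \frac{A_1 V_1}{A_2}
Substituting knowns: 10.749 = A1·4.726/0.0164
Solving for A1: A1 = 10.749·0.0164/4.726 = 0.0373 m²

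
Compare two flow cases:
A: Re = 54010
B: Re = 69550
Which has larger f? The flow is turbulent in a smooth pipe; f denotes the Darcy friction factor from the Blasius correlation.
f(A) = 0.02073, f(B) = 0.01946. Answer: A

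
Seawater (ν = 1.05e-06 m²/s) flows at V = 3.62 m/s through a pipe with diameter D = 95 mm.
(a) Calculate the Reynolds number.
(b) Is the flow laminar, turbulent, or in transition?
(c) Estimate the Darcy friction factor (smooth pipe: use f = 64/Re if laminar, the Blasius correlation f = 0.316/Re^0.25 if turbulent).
(a) Re = V·D/ν = 3.62·0.095/1.05e-06 = 327520
(b) Flow regime: turbulent (Re > 4000)
(c) Friction factor: f = 0.316/Re^0.25 = 0.316/327520^0.25 = 0.01321 (Blasius is strictly valid for Re ≲ 1e5; used here as the smooth-pipe estimate the problem specifies)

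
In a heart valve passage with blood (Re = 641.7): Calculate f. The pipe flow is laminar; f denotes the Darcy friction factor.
Formula: f = \frac{64}{Re}
f = 64/641.7 = 0.09974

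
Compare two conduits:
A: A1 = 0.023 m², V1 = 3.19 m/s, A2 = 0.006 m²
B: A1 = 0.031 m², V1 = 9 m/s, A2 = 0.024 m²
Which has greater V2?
V2(A) = 12.23 m/s, V2(B) = 11.62 m/s. Answer: A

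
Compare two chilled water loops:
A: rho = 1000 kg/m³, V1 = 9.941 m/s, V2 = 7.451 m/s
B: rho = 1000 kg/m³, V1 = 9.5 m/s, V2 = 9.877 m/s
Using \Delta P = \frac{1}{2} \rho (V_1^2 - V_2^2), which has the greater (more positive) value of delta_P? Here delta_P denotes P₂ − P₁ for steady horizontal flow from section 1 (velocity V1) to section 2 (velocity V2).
delta_P(A) = 21.65 kPa, delta_P(B) = -3.653 kPa. Answer: A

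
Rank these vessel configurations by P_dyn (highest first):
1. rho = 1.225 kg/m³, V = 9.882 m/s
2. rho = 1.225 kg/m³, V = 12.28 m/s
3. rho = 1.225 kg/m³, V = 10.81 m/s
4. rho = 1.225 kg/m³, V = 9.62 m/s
Case 1: P_dyn = 0.05981 kPa
Case 2: P_dyn = 0.09236 kPa
Case 3: P_dyn = 0.07157 kPa
Case 4: P_dyn = 0.05668 kPa
Ranking (highest first): 2, 3, 1, 4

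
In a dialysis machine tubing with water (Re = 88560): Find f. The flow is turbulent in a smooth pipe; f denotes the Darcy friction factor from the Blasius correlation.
Formula: f = \frac{0.316}{Re^{0.25}}
f = 0.316/88560^0.25 = 0.01832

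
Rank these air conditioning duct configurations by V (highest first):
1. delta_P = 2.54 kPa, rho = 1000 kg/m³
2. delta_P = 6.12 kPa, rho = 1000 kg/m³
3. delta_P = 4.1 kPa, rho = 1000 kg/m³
Case 1: V = 2.254 m/s
Case 2: V = 3.499 m/s
Case 3: V = 2.864 m/s
Ranking (highest first): 2, 3, 1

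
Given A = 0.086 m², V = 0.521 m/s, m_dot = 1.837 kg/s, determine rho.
Formula: \dot{m} = \rho A V
Substituting knowns: 1.837 = rho·0.086·0.521
Solving for rho: rho = 1.837/(0.086·0.521) = 41 kg/m³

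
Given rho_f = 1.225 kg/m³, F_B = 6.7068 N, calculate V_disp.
Formula: F_B = \rho_f g V_{disp}
Substituting knowns: 6.7068 = 1.225·9.81·V_disp
Solving for V_disp: V_disp = 6.7068/(1.225·9.81) = 0.5581 m³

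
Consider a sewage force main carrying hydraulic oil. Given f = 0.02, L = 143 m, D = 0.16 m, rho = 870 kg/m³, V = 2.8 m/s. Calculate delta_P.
Formula: \Delta P = f \frac{L}{D} \frac{\rho V^2}{2}
delta_P = 0.02·(143/0.16)·0.5·870·2.8²/1000 = 60.96 kPa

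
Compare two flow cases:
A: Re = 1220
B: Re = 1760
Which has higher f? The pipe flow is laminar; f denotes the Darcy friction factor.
f(A) = 0.05246, f(B) = 0.03636. Answer: A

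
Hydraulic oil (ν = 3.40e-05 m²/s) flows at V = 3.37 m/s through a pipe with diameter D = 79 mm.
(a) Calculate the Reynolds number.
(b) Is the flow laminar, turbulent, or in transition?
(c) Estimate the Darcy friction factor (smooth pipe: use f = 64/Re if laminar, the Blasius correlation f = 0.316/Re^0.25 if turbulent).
(a) Re = V·D/ν = 3.37·0.079/3.40e-05 = 7830.3
(b) Flow regime: turbulent (Re > 4000)
(c) Friction factor: f = 0.316/Re^0.25 = 0.316/7830.3^0.25 = 0.03359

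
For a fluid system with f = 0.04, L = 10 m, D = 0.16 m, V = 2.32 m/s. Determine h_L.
Formula: h_L = f \frac{L}{D} \frac{V^2}{2g}
h_L = 0.04·(10/0.16)·2.32²/(2·9.81) = 0.6858 m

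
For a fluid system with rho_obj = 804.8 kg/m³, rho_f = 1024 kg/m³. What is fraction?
Formula: f_{sub} = \frac{\rho_{obj}}{\rho_f}
fraction = 804.8/1024 = 0.7859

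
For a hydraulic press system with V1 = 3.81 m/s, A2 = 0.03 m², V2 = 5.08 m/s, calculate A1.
Formula: V_2 = \frac{A_1 V_1}{A_2}
Substituting knowns: 5.08 = A1·3.81/0.03
Solving for A1: A1 = 5.08·0.03/3.81 = 0.04 m²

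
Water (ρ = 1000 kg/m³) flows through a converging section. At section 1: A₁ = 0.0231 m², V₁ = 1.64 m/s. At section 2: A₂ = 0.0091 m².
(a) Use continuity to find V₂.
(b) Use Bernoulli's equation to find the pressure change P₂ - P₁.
(a) Continuity: A₁V₁=A₂V₂ -> V₂=A₁V₁/A₂=0.0231*1.64/0.0091=4.16 m/s
(b) Bernoulli: P₂-P₁=0.5*rho*(V₁^2-V₂^2)/1000=0.5*1000*(1.64^2-4.16^2)/1000=-7.308 kPa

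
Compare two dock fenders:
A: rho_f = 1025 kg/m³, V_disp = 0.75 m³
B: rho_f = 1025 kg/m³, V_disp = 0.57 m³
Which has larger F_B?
F_B(A) = 7541 N, F_B(B) = 5731 N. Answer: A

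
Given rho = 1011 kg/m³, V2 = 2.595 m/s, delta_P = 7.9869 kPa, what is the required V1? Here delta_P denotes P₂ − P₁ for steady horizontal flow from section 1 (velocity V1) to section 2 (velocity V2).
Formula: \Delta P = \frac{1}{2} \rho (V_1^2 - V_2^2)
Substituting knowns: 7.9869 = 0.5·1011·(V1² − 2.595²)/1000
Solving for V1: V1 = √(2.595² + 2·(7.9869·1000)/1011) = 4.747 m/s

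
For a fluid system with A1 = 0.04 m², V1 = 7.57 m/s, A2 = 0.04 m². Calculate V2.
Formula: V_2 = \frac{A_1 V_1}{A_2}
V2 = 0.04·7.57/0.04 = 7.57 m/s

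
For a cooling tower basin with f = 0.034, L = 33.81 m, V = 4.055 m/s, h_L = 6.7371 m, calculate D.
Formula: h_L = f \frac{L}{D} \frac{V^2}{2g}
Substituting knowns: 6.7371 = 0.034·(33.81/D)·4.055²/(2·9.81)
Solving for D: D = 0.034·33.81·4.055²/(2·9.81·6.7371) = 0.143 m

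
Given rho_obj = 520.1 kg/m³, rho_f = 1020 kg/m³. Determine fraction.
Formula: f_{sub} = \frac{\rho_{obj}}{\rho_f}
fraction = 520.1/1020 = 0.5099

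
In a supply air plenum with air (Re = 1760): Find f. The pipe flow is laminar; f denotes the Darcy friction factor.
Formula: f = \frac{64}{Re}
f = 64/1760 = 0.03636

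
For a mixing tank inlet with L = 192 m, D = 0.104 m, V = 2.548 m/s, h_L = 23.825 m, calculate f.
Formula: h_L = f \frac{L}{D} \frac{V^2}{2g}
Substituting knowns: 23.825 = f·(192/0.104)·2.548²/(2·9.81)
Solving for f: f = 23.825·2·9.81/((192/0.104)·2.548²) = 0.039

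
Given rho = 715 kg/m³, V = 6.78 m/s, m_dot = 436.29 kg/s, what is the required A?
Formula: \dot{m} = \rho A V
Substituting knowns: 436.29 = 715·A·6.78
Solving for A: A = 436.29/(715·6.78) = 0.09 m²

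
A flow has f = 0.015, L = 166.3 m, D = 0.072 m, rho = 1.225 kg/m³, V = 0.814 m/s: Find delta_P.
Formula: \Delta P = f \frac{L}{D} \frac{\rho V^2}{2}
delta_P = 0.015·(166.3/0.072)·0.5·1.225·0.814²/1000 = 0.01406 kPa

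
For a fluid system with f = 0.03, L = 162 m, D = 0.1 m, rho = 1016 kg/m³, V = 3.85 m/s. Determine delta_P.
Formula: \Delta P = f \frac{L}{D} \frac{\rho V^2}{2}
delta_P = 0.03·(162/0.1)·0.5·1016·3.85²/1000 = 365.9 kPa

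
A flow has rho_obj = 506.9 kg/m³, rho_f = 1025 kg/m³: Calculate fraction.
Formula: f_{sub} = \frac{\rho_{obj}}{\rho_f}
fraction = 506.9/1025 = 0.4945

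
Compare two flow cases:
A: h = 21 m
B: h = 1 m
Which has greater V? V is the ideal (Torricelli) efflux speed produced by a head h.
V(A) = 20.3 m/s, V(B) = 4.429 m/s. Answer: A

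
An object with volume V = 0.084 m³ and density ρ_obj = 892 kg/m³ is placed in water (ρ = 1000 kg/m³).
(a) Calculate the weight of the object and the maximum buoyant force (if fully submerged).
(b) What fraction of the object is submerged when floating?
(a) W=rho_obj*g*V=892*9.81*0.084=735.0 N; F_B(max)=rho*g*V=1000*9.81*0.084=824.0 N
(b) Floating fraction=rho_obj/rho=892/1000=0.892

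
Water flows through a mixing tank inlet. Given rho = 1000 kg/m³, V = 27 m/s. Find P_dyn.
Formula: P_{dyn} = \frac{1}{2} \rho V^2
P_dyn = 0.5·1000·27²/1000 = 364.5 kPa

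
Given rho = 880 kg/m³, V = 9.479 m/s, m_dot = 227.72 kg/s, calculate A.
Formula: \dot{m} = \rho A V
Substituting knowns: 227.72 = 880·A·9.479
Solving for A: A = 227.72/(880·9.479) = 0.0273 m²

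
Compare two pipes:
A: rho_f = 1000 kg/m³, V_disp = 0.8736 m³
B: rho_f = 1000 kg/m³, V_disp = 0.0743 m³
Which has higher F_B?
F_B(A) = 8570 N, F_B(B) = 728.9 N. Answer: A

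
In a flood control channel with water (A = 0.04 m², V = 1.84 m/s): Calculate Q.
Formula: Q = A V
Q = 0.04·1.84·1000 = 73.6 L/s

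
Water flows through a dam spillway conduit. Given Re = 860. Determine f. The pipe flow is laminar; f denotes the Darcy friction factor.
Formula: f = \frac{64}{Re}
f = 64/860 = 0.07442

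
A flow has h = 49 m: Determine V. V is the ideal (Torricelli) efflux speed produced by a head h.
Formula: V = \sqrt{2 g h}
V = √(2·9.81·49) = 31.01 m/s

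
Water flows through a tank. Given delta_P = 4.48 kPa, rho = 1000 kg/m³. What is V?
Formula: V = \sqrt{\frac{2 \Delta P}{\rho}}
V = √(2·(4.48·1000)/1000) = 2.993 m/s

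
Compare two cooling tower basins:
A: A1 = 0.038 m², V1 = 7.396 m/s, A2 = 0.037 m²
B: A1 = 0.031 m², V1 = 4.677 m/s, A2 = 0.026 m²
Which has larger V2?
V2(A) = 7.596 m/s, V2(B) = 5.576 m/s. Answer: A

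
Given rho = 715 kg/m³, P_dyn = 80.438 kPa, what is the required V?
Formula: P_{dyn} = \frac{1}{2} \rho V^2
Substituting knowns: 80.438 = 0.5·715·V²/1000
Solving for V: V = √(2·(80.438·1000)/715) = 15 m/s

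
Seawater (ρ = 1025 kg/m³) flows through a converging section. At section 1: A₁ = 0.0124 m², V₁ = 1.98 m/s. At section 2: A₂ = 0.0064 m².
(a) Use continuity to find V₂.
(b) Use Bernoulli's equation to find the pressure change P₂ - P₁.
(a) Continuity: A₁V₁=A₂V₂ -> V₂=A₁V₁/A₂=0.0124*1.98/0.0064=3.84 m/s
(b) Bernoulli: P₂-P₁=0.5*rho*(V₁^2-V₂^2)/1000=0.5*1025*(1.98^2-3.84^2)/1000=-5.548 kPa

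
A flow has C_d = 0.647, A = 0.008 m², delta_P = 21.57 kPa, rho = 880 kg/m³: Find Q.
Formula: Q = C_d A \sqrt{\frac{2 \Delta P}{\rho}}
Q = 0.647·0.008·√(2·(21.57·1000)/880)·1000 = 36.24 L/s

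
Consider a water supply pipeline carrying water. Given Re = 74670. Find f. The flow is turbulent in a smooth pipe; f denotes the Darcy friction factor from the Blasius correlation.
Formula: f = \frac{0.316}{Re^{0.25}}
f = 0.316/74670^0.25 = 0.01912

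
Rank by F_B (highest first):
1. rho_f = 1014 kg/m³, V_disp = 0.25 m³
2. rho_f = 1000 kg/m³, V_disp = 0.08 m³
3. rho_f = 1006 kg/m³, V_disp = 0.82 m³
Case 1: F_B = 2487 N
Case 2: F_B = 784.8 N
Case 3: F_B = 8092 N
Ranking (highest first): 3, 1, 2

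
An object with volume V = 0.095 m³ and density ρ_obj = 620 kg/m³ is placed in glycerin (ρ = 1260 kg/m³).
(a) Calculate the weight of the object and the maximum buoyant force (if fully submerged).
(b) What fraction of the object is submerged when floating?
(a) W=rho_obj*g*V=620*9.81*0.095=577.8 N; F_B(max)=rho*g*V=1260*9.81*0.095=1174.3 N
(b) Floating fraction=rho_obj/rho=620/1260=0.492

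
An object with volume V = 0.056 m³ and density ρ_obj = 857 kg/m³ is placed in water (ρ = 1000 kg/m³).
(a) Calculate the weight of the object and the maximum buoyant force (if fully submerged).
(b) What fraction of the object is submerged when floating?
(a) W=rho_obj*g*V=857*9.81*0.056=470.8 N; F_B(max)=rho*g*V=1000*9.81*0.056=549.4 N
(b) Floating fraction=rho_obj/rho=857/1000=0.857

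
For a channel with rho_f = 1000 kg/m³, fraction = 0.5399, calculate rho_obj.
Formula: f_{sub} = \frac{\rho_{obj}}{\rho_f}
Substituting knowns: 0.5399 = rho_obj/1000
Solving for rho_obj: rho_obj = 0.5399·1000 = 539.9 kg/m³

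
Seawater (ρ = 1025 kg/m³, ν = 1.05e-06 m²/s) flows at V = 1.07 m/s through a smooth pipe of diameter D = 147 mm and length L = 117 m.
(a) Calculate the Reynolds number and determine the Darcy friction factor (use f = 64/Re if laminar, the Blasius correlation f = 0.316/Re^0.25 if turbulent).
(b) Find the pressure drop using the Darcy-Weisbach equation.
(a) Re = V·D/ν = 1.07·0.147/1.05e-06 = 149800 → turbulent (Re > 4000); f = 0.316/Re^0.25 = 0.316/149800^0.25 = 0.016062 (Blasius is strictly valid for Re ≲ 1e5; used here as the smooth-pipe estimate the problem specifies)
(b) Darcy-Weisbach: ΔP = f·(L/D)·½ρV²/1000 = 0.016062·(117/0.147)·½·1025·1.07²/1000 = 7.501 kPa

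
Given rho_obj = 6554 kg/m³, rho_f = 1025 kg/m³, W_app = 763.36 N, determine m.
Formula: W_{app} = mg\left(1 - \frac{\rho_f}{\rho_{obj}}\right)
Substituting knowns: 763.36 = m·9.81·(1 − 1025/6554)
Solving for m: m = 763.36/(9.81·(1 − 1025/6554)) = 92.24 kg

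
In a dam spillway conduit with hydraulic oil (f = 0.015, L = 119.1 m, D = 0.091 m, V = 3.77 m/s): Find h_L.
Formula: h_L = f \frac{L}{D} \frac{V^2}{2g}
h_L = 0.015·(119.1/0.091)·3.77²/(2·9.81) = 14.22 m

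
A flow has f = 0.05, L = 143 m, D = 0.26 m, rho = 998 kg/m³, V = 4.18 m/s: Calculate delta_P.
Formula: \Delta P = f \frac{L}{D} \frac{\rho V^2}{2}
delta_P = 0.05·(143/0.26)·0.5·998·4.18²/1000 = 239.8 kPa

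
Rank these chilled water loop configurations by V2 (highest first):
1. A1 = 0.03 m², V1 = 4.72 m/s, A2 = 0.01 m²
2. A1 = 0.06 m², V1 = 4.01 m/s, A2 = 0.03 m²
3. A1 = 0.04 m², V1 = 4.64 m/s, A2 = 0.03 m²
Case 1: V2 = 14.16 m/s
Case 2: V2 = 8.02 m/s
Case 3: V2 = 6.187 m/s
Ranking (highest first): 1, 2, 3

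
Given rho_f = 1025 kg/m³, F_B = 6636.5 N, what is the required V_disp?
Formula: F_B = \rho_f g V_{disp}
Substituting knowns: 6636.5 = 1025·9.81·V_disp
Solving for V_disp: V_disp = 6636.5/(1025·9.81) = 0.66 m³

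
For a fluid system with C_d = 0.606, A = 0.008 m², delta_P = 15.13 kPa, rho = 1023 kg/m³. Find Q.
Formula: Q = C_d A \sqrt{\frac{2 \Delta P}{\rho}}
Q = 0.606·0.008·√(2·(15.13·1000)/1023)·1000 = 26.37 L/s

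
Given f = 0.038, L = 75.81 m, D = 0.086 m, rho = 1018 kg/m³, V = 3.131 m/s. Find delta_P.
Formula: \Delta P = f \frac{L}{D} \frac{\rho V^2}{2}
delta_P = 0.038·(75.81/0.086)·0.5·1018·3.131²/1000 = 167.1 kPa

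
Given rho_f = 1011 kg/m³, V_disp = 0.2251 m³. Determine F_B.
Formula: F_B = \rho_f g V_{disp}
F_B = 1011·9.81·0.2251 = 2233 N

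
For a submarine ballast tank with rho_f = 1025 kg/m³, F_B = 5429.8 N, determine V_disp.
Formula: F_B = \rho_f g V_{disp}
Substituting knowns: 5429.8 = 1025·9.81·V_disp
Solving for V_disp: V_disp = 5429.8/(1025·9.81) = 0.54 m³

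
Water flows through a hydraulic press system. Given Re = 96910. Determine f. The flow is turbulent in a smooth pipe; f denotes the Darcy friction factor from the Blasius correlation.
Formula: f = \frac{0.316}{Re^{0.25}}
f = 0.316/96910^0.25 = 0.01791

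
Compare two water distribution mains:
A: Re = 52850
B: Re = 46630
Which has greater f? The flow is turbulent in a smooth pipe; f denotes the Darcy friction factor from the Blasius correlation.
f(A) = 0.02084, f(B) = 0.0215. Answer: B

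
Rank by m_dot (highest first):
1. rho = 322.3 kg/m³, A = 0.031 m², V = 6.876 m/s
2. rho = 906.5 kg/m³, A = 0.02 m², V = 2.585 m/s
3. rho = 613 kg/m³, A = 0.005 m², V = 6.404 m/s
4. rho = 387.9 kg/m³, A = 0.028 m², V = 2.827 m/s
Case 1: m_dot = 68.7 kg/s
Case 2: m_dot = 46.87 kg/s
Case 3: m_dot = 19.63 kg/s
Case 4: m_dot = 30.7 kg/s
Ranking (highest first): 1, 2, 4, 3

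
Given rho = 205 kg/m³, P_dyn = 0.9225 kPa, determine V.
Formula: P_{dyn} = \frac{1}{2} \rho V^2
Substituting knowns: 0.9225 = 0.5·205·V²/1000
Solving for V: V = √(2·(0.9225·1000)/205) = 3 m/s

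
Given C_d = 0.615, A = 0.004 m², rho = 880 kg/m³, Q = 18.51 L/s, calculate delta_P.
Formula: Q = C_d A \sqrt{\frac{2 \Delta P}{\rho}}
Substituting knowns: 18.51 = 0.615·0.004·√(2·(delta_P·1000)/880)·1000
Solving for delta_P: delta_P = ((18.51/1000)/(0.615·0.004))²·880/2/1000 = 24.91 kPa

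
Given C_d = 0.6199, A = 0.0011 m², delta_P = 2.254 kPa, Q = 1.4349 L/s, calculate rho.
Formula: Q = C_d A \sqrt{\frac{2 \Delta P}{\rho}}
Substituting knowns: 1.4349 = 0.6199·0.0011·√(2·(2.254·1000)/rho)·1000
Solving for rho: rho = 2·(2.254·1000)/((1.4349/1000)/(0.6199·0.0011))² = 1018 kg/m³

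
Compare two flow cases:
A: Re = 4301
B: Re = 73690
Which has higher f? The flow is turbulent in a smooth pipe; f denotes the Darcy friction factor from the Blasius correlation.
f(A) = 0.03902, f(B) = 0.01918. Answer: A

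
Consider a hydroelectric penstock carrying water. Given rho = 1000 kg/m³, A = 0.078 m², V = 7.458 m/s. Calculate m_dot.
Formula: \dot{m} = \rho A V
m_dot = 1000·0.078·7.458 = 581.7 kg/s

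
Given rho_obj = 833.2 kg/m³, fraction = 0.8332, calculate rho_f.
Formula: f_{sub} = \frac{\rho_{obj}}{\rho_f}
Substituting knowns: 0.8332 = 833.2/rho_f
Solving for rho_f: rho_f = 833.2/0.8332 = 1000 kg/m³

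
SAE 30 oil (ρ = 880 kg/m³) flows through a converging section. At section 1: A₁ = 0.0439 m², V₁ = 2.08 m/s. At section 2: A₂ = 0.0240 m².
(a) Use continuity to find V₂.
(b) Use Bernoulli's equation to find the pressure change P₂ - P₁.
(a) Continuity: A₁V₁=A₂V₂ -> V₂=A₁V₁/A₂=0.0439*2.08/0.0240=3.80 m/s
(b) Bernoulli: P₂-P₁=0.5*rho*(V₁^2-V₂^2)/1000=0.5*880*(2.08^2-3.80^2)/1000=-4.45 kPa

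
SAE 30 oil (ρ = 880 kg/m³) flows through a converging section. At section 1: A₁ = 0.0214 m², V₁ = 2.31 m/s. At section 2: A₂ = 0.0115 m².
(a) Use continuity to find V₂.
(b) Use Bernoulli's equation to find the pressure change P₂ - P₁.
(a) Continuity: A₁V₁=A₂V₂ -> V₂=A₁V₁/A₂=0.0214*2.31/0.0115=4.30 m/s
(b) Bernoulli: P₂-P₁=0.5*rho*(V₁^2-V₂^2)/1000=0.5*880*(2.31^2-4.30^2)/1000=-5.788 kPa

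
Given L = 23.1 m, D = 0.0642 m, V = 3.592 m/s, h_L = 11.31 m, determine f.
Formula: h_L = f \frac{L}{D} \frac{V^2}{2g}
Substituting knowns: 11.31 = f·(23.1/0.0642)·3.592²/(2·9.81)
Solving for f: f = 11.31·2·9.81/((23.1/0.0642)·3.592²) = 0.0478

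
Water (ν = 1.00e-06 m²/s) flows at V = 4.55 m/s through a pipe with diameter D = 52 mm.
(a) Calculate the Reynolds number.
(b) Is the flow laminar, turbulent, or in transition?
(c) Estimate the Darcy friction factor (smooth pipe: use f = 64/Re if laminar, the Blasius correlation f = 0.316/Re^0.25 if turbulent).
(a) Re = V·D/ν = 4.55·0.052/1.00e-06 = 236600
(b) Flow regime: turbulent (Re > 4000)
(c) Friction factor: f = 0.316/Re^0.25 = 0.316/236600^0.25 = 0.01433 (Blasius is strictly valid for Re ≲ 1e5; used here as the smooth-pipe estimate the problem specifies)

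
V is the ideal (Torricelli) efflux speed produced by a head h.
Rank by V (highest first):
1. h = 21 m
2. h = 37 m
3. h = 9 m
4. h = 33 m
Case 1: V = 20.3 m/s
Case 2: V = 26.94 m/s
Case 3: V = 13.29 m/s
Case 4: V = 25.45 m/s
Ranking (highest first): 2, 4, 1, 3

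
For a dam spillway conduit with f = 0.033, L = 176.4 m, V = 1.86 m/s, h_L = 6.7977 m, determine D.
Formula: h_L = f \frac{L}{D} \frac{V^2}{2g}
Substituting knowns: 6.7977 = 0.033·(176.4/D)·1.86²/(2·9.81)
Solving for D: D = 0.033·176.4·1.86²/(2·9.81·6.7977) = 0.151 m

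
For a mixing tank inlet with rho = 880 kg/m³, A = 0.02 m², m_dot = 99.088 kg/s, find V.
Formula: \dot{m} = \rho A V
Substituting knowns: 99.088 = 880·0.02·V
Solving for V: V = 99.088/(880·0.02) = 5.63 m/s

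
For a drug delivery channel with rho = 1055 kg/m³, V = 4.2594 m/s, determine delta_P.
Formula: V = \sqrt{\frac{2 \Delta P}{\rho}}
Substituting knowns: 4.2594 = √(2·(delta_P·1000)/1055)
Solving for delta_P: delta_P = 4.2594²·1055/2/1000 = 9.57 kPa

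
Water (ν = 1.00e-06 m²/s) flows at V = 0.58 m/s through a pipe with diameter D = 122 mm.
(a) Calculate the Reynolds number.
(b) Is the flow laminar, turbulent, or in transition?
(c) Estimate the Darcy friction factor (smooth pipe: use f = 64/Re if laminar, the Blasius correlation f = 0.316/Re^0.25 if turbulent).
(a) Re = V·D/ν = 0.58·0.122/1.00e-06 = 70760
(b) Flow regime: turbulent (Re > 4000)
(c) Friction factor: f = 0.316/Re^0.25 = 0.316/70760^0.25 = 0.01937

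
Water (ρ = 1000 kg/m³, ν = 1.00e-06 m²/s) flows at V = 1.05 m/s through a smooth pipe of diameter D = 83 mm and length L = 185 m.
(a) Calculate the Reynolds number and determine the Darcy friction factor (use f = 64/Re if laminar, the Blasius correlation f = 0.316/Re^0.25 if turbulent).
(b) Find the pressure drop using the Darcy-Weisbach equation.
(a) Re = V·D/ν = 1.05·0.083/1.00e-06 = 87150 → turbulent (Re > 4000); f = 0.316/Re^0.25 = 0.316/87150^0.25 = 0.018392
(b) Darcy-Weisbach: ΔP = f·(L/D)·½ρV²/1000 = 0.018392·(185/0.083)·½·1000·1.05²/1000 = 22.6 kPa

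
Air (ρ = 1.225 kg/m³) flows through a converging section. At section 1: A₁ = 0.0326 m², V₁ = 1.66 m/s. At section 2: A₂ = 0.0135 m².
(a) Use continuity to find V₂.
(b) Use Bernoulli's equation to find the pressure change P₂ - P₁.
(a) Continuity: A₁V₁=A₂V₂ -> V₂=A₁V₁/A₂=0.0326*1.66/0.0135=4.01 m/s
(b) Bernoulli: P₂-P₁=0.5*rho*(V₁^2-V₂^2)/1000=0.5*1.225*(1.66^2-4.01^2)/1000=-0.008161 kPa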